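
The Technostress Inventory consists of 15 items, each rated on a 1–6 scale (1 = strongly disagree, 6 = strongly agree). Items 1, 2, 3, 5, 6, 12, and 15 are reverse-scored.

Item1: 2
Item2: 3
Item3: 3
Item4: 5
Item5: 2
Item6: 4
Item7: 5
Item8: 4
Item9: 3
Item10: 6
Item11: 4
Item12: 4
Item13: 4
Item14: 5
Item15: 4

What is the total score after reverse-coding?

Reversing items 1, 2, 3, 5, 6, 12, and 15 with 7 − raw:
Total = (7−2) + (7−3) + (7−3) + 5 + (7−2) + (7−4) + 5 + 4 + 3 + 6 + 4 + (7−4) + 4 + 5 + (7−4)
      = 5 + 4 + 4 + 5 + 5 + 3 + 5 + 4 + 3 + 6 + 4 + 3 + 4 + 5 + 3 = 63

63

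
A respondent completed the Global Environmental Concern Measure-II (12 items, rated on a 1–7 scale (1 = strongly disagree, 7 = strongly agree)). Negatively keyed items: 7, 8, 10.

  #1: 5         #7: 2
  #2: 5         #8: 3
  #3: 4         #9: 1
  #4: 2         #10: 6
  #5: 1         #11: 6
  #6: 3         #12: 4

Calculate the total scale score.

Apply reverse scoring (reverse-coded value = 8 − response):
  item 7: 8 − 2 = 6
  item 8: 8 − 3 = 5
  item 10: 8 − 6 = 2
After reverse-coding: 5, 5, 4, 2, 1, 3, 6, 5, 1, 2, 6, 4
Total = 5 + 5 + 4 + 2 + 1 + 3 + 6 + 5 + 1 + 2 + 6 + 4 = 44

44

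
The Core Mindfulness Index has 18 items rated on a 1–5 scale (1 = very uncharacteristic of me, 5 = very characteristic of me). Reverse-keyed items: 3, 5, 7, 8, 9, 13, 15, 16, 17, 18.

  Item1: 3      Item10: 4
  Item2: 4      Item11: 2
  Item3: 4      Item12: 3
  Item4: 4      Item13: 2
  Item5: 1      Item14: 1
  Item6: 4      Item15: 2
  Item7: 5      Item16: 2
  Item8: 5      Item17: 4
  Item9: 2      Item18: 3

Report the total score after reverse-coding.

Raw sum = 55. Reverse-keyed items: 3, 5, 7, 8, 9, 13, 15, 16, 17, 18; their raw sum = 30.
Each reversal replaces raw with 6 − raw, changing the total by 6 − 2·raw per item.
Total = 55 + 10·6 − 2·30 = 55 + 60 − 60 = 55

55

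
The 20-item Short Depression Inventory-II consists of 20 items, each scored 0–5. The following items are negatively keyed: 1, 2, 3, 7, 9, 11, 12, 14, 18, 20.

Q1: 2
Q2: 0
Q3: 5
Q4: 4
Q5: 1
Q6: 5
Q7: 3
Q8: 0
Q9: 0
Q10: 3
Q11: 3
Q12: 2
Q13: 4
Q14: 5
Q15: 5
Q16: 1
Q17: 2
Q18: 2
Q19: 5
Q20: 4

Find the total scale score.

54

Reverse-coded items (reversed = (0+5) − raw = 5 − raw):
  item 1: 5 − 2 = 3
  item 2: 5 − 0 = 5
  item 3: 5 − 5 = 0
  item 7: 5 − 3 = 2
  item 9: 5 − 0 = 5
  item 11: 5 − 3 = 2
  item 12: 5 − 2 = 3
  item 14: 5 − 5 = 0
  item 18: 5 − 2 = 3
  item 20: 5 − 4 = 1
Scored items: 3, 5, 0, 4, 1, 5, 2, 0, 5, 3, 2, 3, 4, 0, 5, 1, 2, 3, 5, 1
Total = 3 + 5 + 0 + 4 + 1 + 5 + 2 + 0 + 5 + 3 + 2 + 3 + 4 + 0 + 5 + 1 + 2 + 3 + 5 + 1 = 54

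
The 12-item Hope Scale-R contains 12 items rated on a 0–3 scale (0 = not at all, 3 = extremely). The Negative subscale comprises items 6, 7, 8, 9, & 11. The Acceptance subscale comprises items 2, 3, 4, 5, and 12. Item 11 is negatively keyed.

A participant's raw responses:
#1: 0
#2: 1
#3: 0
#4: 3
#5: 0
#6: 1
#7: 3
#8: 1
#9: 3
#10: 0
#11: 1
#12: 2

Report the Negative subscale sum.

10

Negative items: 6, 7, 8, 9, 11.
Of these, item 11 is negatively keyed; reversed = (0+3) − raw = 3 − raw.
  item 6: 1
  item 7: 3
  item 8: 1
  item 9: 3
  item 11: 3 − 1 = 2
Sum = 1 + 3 + 1 + 3 + 2 = 10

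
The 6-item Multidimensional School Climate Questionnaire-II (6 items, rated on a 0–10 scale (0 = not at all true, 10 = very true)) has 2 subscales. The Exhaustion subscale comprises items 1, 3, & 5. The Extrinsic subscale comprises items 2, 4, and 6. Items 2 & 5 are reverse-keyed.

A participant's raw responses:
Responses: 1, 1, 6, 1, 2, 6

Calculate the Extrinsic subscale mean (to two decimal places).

Extrinsic items: 2, 4, 6.
Of these, item 2 is reverse-keyed; on a 0–10 scale, reversed = 10 − raw.
  item 2: 10 − 1 = 9
  item 4: 1
  item 6: 6
Sum = 9 + 1 + 6 = 16
Mean = 16 / 3 = 5.33

5.33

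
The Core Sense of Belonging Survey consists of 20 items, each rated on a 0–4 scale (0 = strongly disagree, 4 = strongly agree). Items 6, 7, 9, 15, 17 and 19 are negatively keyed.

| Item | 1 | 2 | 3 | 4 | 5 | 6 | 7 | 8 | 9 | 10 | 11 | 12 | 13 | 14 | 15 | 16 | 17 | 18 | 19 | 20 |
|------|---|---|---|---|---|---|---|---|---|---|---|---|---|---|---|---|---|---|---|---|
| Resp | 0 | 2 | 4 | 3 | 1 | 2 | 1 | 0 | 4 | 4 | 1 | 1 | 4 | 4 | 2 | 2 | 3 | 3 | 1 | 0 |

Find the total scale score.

Reversing items 6, 7, 9, 15, 17, and 19 with 4 − raw:
Total = 0 + 2 + 4 + 3 + 1 + (4−2) + (4−1) + 0 + (4−4) + 4 + 1 + 1 + 4 + 4 + (4−2) + 2 + (4−3) + 3 + (4−1) + 0
      = 0 + 2 + 4 + 3 + 1 + 2 + 3 + 0 + 0 + 4 + 1 + 1 + 4 + 4 + 2 + 2 + 1 + 3 + 3 + 0 = 40

40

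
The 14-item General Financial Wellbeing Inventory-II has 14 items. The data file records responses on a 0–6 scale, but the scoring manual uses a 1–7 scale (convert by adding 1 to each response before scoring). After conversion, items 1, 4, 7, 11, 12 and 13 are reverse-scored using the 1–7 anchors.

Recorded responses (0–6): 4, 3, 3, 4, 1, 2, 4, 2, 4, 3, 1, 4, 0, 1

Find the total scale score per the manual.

52

Convert to 1–7: 5, 4, 4, 5, 2, 3, 5, 3, 5, 4, 2, 5, 1, 2
Reverse-coded (reverse-coded value = 8 − response):
  item 1: 8 − 5 = 3
  item 4: 8 − 5 = 3
  item 7: 8 − 5 = 3
  item 11: 8 − 2 = 6
  item 12: 8 − 5 = 3
  item 13: 8 − 1 = 7
Scored: 3, 4, 4, 3, 2, 3, 3, 3, 5, 4, 6, 3, 7, 2
Total = 52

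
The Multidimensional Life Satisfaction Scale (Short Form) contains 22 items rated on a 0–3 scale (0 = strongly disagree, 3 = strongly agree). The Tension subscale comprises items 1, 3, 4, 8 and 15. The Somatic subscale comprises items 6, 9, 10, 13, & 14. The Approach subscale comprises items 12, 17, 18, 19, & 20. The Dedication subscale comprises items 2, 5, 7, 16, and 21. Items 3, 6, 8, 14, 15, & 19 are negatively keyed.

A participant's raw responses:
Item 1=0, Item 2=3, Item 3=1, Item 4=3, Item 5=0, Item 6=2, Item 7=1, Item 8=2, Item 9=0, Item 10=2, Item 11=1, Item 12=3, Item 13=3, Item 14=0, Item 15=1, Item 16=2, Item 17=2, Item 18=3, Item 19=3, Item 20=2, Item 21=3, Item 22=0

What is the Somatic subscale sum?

9

Somatic items: 6, 9, 10, 13, 14.
Of these, items 6 & 14 are negatively keyed; on a 0–3 scale, reversed = 3 − raw.
  item 6: 3 − 2 = 1
  item 9: 0
  item 10: 2
  item 13: 3
  item 14: 3 − 0 = 3
Sum = 1 + 0 + 2 + 3 + 3 = 9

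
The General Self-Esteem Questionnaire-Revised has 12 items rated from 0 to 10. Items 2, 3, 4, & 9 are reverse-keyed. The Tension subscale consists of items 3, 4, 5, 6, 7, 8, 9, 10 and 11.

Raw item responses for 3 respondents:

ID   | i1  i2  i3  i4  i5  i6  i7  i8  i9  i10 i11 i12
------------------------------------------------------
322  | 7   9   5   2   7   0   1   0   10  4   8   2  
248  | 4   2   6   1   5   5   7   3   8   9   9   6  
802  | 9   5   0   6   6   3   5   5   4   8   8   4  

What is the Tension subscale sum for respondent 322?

33

Respondent 322 raw: 7, 9, 5, 2, 7, 0, 1, 0, 10, 4, 8, 2.
Tension items: 3, 4, 5, 6, 7, 8, 9, 10, 11.
Reverse-coded (on a 0–10 scale, reversed = 10 − raw):
  item 3: 10 − 5 = 5
  item 4: 10 − 2 = 8
  item 5: 7
  item 6: 0
  item 7: 1
  item 8: 0
  item 9: 10 − 10 = 0
  item 10: 4
  item 11: 8
Sum = 5 + 8 + 7 + 0 + 1 + 0 + 0 + 4 + 8 = 33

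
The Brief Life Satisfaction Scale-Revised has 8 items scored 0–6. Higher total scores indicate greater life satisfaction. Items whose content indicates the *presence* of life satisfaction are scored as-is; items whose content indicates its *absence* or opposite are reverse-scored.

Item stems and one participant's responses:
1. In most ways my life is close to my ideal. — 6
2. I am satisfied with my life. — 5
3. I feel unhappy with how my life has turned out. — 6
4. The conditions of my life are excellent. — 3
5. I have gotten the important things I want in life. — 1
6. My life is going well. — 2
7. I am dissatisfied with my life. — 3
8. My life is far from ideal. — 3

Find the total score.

Items 3, 7, 8 describe the absence/opposite of life satisfaction → reverse-score.
reverse-coded value = 6 − response.
  item 1: 6
  item 2: 5
  item 3: 6 − 6 = 0
  item 4: 3
  item 5: 1
  item 6: 2
  item 7: 6 − 3 = 3
  item 8: 6 − 3 = 3
Total = 6 + 5 + 0 + 3 + 1 + 2 + 3 + 3 = 23

23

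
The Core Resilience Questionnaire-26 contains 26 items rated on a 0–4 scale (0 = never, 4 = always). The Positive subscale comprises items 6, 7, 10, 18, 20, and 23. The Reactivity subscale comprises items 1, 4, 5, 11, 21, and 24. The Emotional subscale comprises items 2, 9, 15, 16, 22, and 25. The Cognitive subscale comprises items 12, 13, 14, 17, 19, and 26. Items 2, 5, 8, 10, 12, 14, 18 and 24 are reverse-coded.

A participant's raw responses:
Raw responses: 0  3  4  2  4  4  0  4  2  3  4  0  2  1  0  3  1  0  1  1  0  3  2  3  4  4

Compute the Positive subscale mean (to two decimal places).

Positive items: 6, 7, 10, 18, 20, 23.
Of these, items 10 & 18 are reverse-coded; reverse-coded value = 4 − response.
  item 6: 4
  item 7: 0
  item 10: 4 − 3 = 1
  item 18: 4 − 0 = 4
  item 20: 1
  item 23: 2
Sum = 4 + 0 + 1 + 4 + 1 + 2 = 12
Mean = 12 / 6 = 2.00

2.00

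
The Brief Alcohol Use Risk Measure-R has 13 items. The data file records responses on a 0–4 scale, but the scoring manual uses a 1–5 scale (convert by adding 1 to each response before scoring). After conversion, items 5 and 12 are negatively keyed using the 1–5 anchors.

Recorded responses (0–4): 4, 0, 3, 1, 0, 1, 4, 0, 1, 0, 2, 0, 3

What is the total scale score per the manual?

40

Convert to 1–5: 5, 1, 4, 2, 1, 2, 5, 1, 2, 1, 3, 1, 4
Reverse-coded (reversed = (1+5) − raw = 6 − raw):
  item 5: 6 − 1 = 5
  item 12: 6 − 1 = 5
Scored: 5, 1, 4, 2, 5, 2, 5, 1, 2, 1, 3, 5, 4
Total = 40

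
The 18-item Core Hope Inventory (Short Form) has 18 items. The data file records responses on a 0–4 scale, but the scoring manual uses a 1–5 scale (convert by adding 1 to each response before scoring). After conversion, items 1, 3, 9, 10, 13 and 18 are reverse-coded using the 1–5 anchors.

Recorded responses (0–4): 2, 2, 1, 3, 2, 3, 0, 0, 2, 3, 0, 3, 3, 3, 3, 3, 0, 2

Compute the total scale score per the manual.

51

Convert to 1–5: 3, 3, 2, 4, 3, 4, 1, 1, 3, 4, 1, 4, 4, 4, 4, 4, 1, 3
Reverse-coded (reverse-coded value = 6 − response):
  item 1: 6 − 3 = 3
  item 3: 6 − 2 = 4
  item 9: 6 − 3 = 3
  item 10: 6 − 4 = 2
  item 13: 6 − 4 = 2
  item 18: 6 − 3 = 3
Scored: 3, 3, 4, 4, 3, 4, 1, 1, 3, 2, 1, 4, 2, 4, 4, 4, 1, 3
Total = 51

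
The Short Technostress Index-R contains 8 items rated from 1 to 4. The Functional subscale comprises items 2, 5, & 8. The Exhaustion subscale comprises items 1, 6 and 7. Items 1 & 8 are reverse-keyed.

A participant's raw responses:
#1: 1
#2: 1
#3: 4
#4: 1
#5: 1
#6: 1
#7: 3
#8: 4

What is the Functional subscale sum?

Functional items: 2, 5, 8.
Of these, item 8 is reverse-keyed; reverse-coded value = 5 − response.
  item 2: 1
  item 5: 1
  item 8: 5 − 4 = 1
Sum = 1 + 1 + 1 = 3

3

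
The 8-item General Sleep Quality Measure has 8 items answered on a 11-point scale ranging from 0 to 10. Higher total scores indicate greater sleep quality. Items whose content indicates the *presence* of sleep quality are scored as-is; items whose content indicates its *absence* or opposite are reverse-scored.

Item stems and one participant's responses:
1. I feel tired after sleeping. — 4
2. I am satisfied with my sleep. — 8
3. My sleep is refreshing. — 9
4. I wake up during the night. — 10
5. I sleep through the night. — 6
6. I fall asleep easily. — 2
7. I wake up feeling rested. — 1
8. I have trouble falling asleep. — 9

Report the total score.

33

Items 1, 4, 8 describe the absence/opposite of sleep quality → reverse-score.
reverse-coded value = 10 − response.
  item 1: 10 − 4 = 6
  item 2: 8
  item 3: 9
  item 4: 10 − 10 = 0
  item 5: 6
  item 6: 2
  item 7: 1
  item 8: 10 − 9 = 1
Total = 6 + 8 + 9 + 0 + 6 + 2 + 1 + 1 = 33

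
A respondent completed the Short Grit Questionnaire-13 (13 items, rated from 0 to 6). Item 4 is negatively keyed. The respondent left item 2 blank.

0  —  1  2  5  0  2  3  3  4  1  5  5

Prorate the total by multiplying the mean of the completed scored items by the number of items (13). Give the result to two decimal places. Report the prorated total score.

Reverse-coded (reversed = (0+6) − raw = 6 − raw):
  item 4: 6 − 2 = 4
Completed scored items (12 of 13): 0, 1, 4, 5, 0, 2, 3, 3, 4, 1, 5, 5; sum = 33.
Person mean = 33 / 12 ≈ 2.7500
Prorated total = (33 / 12) × 13 = 35.75 (to 2 dp)

35.75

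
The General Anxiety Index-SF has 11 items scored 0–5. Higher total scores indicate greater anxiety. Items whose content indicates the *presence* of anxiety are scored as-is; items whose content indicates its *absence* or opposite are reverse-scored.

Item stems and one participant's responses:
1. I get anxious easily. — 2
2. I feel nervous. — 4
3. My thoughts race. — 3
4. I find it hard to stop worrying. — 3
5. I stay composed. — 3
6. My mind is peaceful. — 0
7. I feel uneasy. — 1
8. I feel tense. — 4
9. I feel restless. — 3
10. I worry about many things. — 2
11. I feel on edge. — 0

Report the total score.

29

Items 5, 6 describe the absence/opposite of anxiety → reverse-score.
reverse-coded value = 5 − response.
  item 1: 2
  item 2: 4
  item 3: 3
  item 4: 3
  item 5: 5 − 3 = 2
  item 6: 5 − 0 = 5
  item 7: 1
  item 8: 4
  item 9: 3
  item 10: 2
  item 11: 0
Total = 2 + 4 + 3 + 3 + 2 + 5 + 1 + 4 + 3 + 2 + 0 = 29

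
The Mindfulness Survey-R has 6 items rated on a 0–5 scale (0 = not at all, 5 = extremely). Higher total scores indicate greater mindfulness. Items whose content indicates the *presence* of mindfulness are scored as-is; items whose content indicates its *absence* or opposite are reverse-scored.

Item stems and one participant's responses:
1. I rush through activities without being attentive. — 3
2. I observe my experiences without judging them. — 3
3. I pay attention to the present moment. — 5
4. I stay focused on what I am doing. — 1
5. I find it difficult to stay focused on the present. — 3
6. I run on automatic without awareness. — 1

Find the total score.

Items 1, 5, 6 describe the absence/opposite of mindfulness → reverse-score.
on a 0–5 scale, reversed = 5 − raw.
  item 1: 5 − 3 = 2
  item 2: 3
  item 3: 5
  item 4: 1
  item 5: 5 − 3 = 2
  item 6: 5 − 1 = 4
Total = 2 + 3 + 5 + 1 + 2 + 4 = 17

17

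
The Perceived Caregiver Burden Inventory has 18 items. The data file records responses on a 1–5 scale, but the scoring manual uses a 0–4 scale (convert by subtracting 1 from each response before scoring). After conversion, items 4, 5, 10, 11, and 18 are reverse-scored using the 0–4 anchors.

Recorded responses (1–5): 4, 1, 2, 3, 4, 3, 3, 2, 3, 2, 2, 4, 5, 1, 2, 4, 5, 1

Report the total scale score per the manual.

Convert to 0–4: 3, 0, 1, 2, 3, 2, 2, 1, 2, 1, 1, 3, 4, 0, 1, 3, 4, 0
Reverse-coded (reversed = (0+4) − raw = 4 − raw):
  item 4: 4 − 2 = 2
  item 5: 4 − 3 = 1
  item 10: 4 − 1 = 3
  item 11: 4 − 1 = 3
  item 18: 4 − 0 = 4
Scored: 3, 0, 1, 2, 1, 2, 2, 1, 2, 3, 3, 3, 4, 0, 1, 3, 4, 4
Total = 39

39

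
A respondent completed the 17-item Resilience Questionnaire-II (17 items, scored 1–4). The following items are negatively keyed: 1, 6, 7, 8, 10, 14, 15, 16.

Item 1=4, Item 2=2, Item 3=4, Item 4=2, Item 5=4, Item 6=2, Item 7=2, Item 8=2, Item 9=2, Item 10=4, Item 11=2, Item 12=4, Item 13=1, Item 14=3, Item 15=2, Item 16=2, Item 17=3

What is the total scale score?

43

Negatively keyed items use 5 − raw:
  item 1: 5 − 4 = 1
  item 6: 5 − 2 = 3
  item 7: 5 − 2 = 3
  item 8: 5 − 2 = 3
  item 10: 5 − 4 = 1
  item 14: 5 − 3 = 2
  item 15: 5 − 2 = 3
  item 16: 5 − 2 = 3
Scored items: 1, 2, 4, 2, 4, 3, 3, 3, 2, 1, 2, 4, 1, 2, 3, 3, 3
Total = 1 + 2 + 4 + 2 + 4 + 3 + 3 + 3 + 2 + 1 + 2 + 4 + 1 + 2 + 3 + 3 + 3 = 43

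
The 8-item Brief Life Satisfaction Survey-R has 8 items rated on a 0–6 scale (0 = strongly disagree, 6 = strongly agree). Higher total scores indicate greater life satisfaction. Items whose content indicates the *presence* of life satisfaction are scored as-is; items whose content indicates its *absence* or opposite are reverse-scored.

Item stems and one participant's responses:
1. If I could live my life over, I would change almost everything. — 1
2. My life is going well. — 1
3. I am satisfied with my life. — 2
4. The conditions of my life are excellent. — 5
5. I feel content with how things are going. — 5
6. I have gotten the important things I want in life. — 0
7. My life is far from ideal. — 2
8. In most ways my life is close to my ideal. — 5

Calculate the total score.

27

Items 1, 7 describe the absence/opposite of life satisfaction → reverse-score.
reversed = (0+6) − raw = 6 − raw.
  item 1: 6 − 1 = 5
  item 2: 1
  item 3: 2
  item 4: 5
  item 5: 5
  item 6: 0
  item 7: 6 − 2 = 4
  item 8: 5
Total = 5 + 1 + 2 + 5 + 5 + 0 + 4 + 5 = 27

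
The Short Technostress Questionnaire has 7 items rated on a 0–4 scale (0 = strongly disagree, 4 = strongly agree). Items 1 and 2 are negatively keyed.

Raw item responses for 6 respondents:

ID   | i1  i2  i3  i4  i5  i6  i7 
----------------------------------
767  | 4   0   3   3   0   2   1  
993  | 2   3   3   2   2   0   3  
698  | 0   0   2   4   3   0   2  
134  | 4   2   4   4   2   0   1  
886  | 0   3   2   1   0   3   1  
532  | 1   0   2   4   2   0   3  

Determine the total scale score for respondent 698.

19

Respondent 698 raw: 0, 0, 2, 4, 3, 0, 2.
Reverse-coded (reverse-coded value = 4 − response):
  item 1: 4 − 0 = 4
  item 2: 4 − 0 = 4
  item 3: 2
  item 4: 4
  item 5: 3
  item 6: 0
  item 7: 2
Sum = 4 + 4 + 2 + 4 + 3 + 0 + 2 = 19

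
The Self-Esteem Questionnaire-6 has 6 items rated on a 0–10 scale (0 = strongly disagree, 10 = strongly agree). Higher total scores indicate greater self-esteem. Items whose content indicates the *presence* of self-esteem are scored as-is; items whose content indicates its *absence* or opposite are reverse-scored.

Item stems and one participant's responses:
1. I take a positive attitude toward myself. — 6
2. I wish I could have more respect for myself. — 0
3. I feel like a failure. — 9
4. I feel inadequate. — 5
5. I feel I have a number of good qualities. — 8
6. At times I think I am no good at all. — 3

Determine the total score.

37

Items 2, 3, 4, 6 describe the absence/opposite of self-esteem → reverse-score.
reversed = (0+10) − raw = 10 − raw.
  item 1: 6
  item 2: 10 − 0 = 10
  item 3: 10 − 9 = 1
  item 4: 10 − 5 = 5
  item 5: 8
  item 6: 10 − 3 = 7
Total = 6 + 10 + 1 + 5 + 8 + 7 = 37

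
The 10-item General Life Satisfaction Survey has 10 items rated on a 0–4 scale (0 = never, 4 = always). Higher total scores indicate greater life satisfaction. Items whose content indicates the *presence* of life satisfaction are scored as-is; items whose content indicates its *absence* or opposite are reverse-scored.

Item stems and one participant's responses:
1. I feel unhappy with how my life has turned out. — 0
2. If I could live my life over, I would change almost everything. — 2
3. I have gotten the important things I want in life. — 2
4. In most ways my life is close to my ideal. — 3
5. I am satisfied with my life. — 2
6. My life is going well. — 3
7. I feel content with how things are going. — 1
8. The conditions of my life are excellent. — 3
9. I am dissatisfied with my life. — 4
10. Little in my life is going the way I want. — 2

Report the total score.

Items 1, 2, 9, 10 describe the absence/opposite of life satisfaction → reverse-score.
reversed = (0+4) − raw = 4 − raw.
  item 1: 4 − 0 = 4
  item 2: 4 − 2 = 2
  item 3: 2
  item 4: 3
  item 5: 2
  item 6: 3
  item 7: 1
  item 8: 3
  item 9: 4 − 4 = 0
  item 10: 4 − 2 = 2
Total = 4 + 2 + 2 + 3 + 2 + 3 + 1 + 3 + 0 + 2 = 22

22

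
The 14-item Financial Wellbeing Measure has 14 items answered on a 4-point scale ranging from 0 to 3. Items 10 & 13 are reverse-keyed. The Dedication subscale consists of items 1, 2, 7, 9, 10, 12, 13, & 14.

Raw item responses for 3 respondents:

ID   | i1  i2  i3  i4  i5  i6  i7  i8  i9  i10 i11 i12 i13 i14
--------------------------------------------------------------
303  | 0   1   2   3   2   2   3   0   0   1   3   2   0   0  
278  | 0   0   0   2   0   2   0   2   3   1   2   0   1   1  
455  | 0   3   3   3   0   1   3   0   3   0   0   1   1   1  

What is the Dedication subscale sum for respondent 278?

Respondent 278 raw: 0, 0, 0, 2, 0, 2, 0, 2, 3, 1, 2, 0, 1, 1.
Dedication items: 1, 2, 7, 9, 10, 12, 13, 14.
Reverse-coded (reverse-coded value = 3 − response):
  item 1: 0
  item 2: 0
  item 7: 0
  item 9: 3
  item 10: 3 − 1 = 2
  item 12: 0
  item 13: 3 − 1 = 2
  item 14: 1
Sum = 0 + 0 + 0 + 3 + 2 + 0 + 2 + 1 = 8

8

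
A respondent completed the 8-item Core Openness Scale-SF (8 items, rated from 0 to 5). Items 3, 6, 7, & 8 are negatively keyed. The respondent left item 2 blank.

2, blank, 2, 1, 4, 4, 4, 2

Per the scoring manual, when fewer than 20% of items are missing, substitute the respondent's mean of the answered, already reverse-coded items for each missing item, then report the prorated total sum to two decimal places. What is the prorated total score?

Reverse-coded (reverse-coded value = 5 − response):
  item 3: 5 − 2 = 3
  item 6: 5 − 4 = 1
  item 7: 5 − 4 = 1
  item 8: 5 − 2 = 3
Completed scored items (7 of 8): 2, 3, 1, 4, 1, 1, 3; sum = 15.
Person mean = 15 / 7 ≈ 2.1429
Prorated total = (15 / 7) × 8 = 17.14 (to 2 dp)

17.14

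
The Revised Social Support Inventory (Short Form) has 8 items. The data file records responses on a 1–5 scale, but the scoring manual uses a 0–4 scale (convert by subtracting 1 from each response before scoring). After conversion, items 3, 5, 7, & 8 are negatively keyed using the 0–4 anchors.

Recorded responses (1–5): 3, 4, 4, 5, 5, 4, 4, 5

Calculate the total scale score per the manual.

Convert to 0–4: 2, 3, 3, 4, 4, 3, 3, 4
Reverse-coded (reverse-coded value = 4 − response):
  item 3: 4 − 3 = 1
  item 5: 4 − 4 = 0
  item 7: 4 − 3 = 1
  item 8: 4 − 4 = 0
Scored: 2, 3, 1, 4, 0, 3, 1, 0
Total = 14

14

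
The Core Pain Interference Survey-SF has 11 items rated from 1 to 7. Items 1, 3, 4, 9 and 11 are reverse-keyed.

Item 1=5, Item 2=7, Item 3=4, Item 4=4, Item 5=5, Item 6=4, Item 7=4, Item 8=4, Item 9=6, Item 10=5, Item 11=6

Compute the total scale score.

Reverse-coded items (reversed = (1+7) − raw = 8 − raw):
  item 1: 8 − 5 = 3
  item 3: 8 − 4 = 4
  item 4: 8 − 4 = 4
  item 9: 8 − 6 = 2
  item 11: 8 − 6 = 2
Scored items: 3, 7, 4, 4, 5, 4, 4, 4, 2, 5, 2
Total = 3 + 7 + 4 + 4 + 5 + 4 + 4 + 4 + 2 + 5 + 2 = 44

44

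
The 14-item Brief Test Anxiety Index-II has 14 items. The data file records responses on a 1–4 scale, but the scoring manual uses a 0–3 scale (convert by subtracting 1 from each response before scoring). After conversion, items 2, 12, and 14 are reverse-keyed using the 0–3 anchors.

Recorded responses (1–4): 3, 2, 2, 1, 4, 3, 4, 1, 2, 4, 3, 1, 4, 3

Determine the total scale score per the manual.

26

Convert to 0–3: 2, 1, 1, 0, 3, 2, 3, 0, 1, 3, 2, 0, 3, 2
Reverse-coded (reversed = (0+3) − raw = 3 − raw):
  item 2: 3 − 1 = 2
  item 12: 3 − 0 = 3
  item 14: 3 − 2 = 1
Scored: 2, 2, 1, 0, 3, 2, 3, 0, 1, 3, 2, 3, 3, 1
Total = 26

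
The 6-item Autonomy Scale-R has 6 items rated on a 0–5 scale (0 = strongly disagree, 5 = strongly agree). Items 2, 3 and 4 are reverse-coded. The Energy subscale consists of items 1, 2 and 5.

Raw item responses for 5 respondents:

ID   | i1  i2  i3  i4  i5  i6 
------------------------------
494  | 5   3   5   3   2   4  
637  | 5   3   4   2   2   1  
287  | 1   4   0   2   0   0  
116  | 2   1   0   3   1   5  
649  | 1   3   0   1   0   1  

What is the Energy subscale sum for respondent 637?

Respondent 637 raw: 5, 3, 4, 2, 2, 1.
Energy items: 1, 2, 5.
Reverse-coded (on a 0–5 scale, reversed = 5 − raw):
  item 1: 5
  item 2: 5 − 3 = 2
  item 5: 2
Sum = 5 + 2 + 2 = 9

9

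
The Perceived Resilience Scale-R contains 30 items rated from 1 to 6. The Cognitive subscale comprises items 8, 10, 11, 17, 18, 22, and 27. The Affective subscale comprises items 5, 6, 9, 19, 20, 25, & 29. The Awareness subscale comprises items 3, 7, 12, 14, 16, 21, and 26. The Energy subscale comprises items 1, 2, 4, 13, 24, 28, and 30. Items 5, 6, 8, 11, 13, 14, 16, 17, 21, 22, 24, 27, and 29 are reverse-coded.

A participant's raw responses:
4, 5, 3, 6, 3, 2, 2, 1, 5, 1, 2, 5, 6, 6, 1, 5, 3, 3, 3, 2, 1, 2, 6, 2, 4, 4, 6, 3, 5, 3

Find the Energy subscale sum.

27

Energy items: 1, 2, 4, 13, 24, 28, 30.
Of these, items 13 & 24 are reverse-coded; on a 1–6 scale, reversed = 7 − raw.
  item 1: 4
  item 2: 5
  item 4: 6
  item 13: 7 − 6 = 1
  item 24: 7 − 2 = 5
  item 28: 3
  item 30: 3
Sum = 4 + 5 + 6 + 1 + 5 + 3 + 3 = 27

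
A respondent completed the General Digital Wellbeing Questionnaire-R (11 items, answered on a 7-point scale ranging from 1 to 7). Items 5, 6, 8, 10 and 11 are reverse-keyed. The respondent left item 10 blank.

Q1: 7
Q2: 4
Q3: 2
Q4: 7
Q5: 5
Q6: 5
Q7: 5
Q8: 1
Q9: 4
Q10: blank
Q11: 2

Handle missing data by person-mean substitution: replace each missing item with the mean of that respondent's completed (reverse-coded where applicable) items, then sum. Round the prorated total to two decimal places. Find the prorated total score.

52.80

Reverse-coded (reversed = (1+7) − raw = 8 − raw):
  item 5: 8 − 5 = 3
  item 6: 8 − 5 = 3
  item 8: 8 − 1 = 7
  item 11: 8 − 2 = 6
Completed scored items (10 of 11): 7, 4, 2, 7, 3, 3, 5, 7, 4, 6; sum = 48.
Person mean = 48 / 10 ≈ 4.8000
Prorated total = (48 / 10) × 11 = 52.80 (to 2 dp)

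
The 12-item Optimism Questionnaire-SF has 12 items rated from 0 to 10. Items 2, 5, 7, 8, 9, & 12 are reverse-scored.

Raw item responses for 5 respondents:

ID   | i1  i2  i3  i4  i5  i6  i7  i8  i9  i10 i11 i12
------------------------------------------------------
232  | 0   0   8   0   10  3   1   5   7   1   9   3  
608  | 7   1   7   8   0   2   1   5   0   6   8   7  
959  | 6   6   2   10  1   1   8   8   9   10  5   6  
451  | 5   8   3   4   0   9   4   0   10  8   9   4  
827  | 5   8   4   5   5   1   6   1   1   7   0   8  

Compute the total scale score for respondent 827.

53

Respondent 827 raw: 5, 8, 4, 5, 5, 1, 6, 1, 1, 7, 0, 8.
Reverse-coded (on a 0–10 scale, reversed = 10 − raw):
  item 1: 5
  item 2: 10 − 8 = 2
  item 3: 4
  item 4: 5
  item 5: 10 − 5 = 5
  item 6: 1
  item 7: 10 − 6 = 4
  item 8: 10 − 1 = 9
  item 9: 10 − 1 = 9
  item 10: 7
  item 11: 0
  item 12: 10 − 8 = 2
Sum = 5 + 2 + 4 + 5 + 5 + 1 + 4 + 9 + 9 + 7 + 0 + 2 = 53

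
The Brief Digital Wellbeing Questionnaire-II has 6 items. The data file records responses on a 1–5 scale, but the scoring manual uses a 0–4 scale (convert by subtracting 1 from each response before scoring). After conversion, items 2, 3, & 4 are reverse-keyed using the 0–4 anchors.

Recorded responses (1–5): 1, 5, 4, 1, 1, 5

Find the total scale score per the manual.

Convert to 0–4: 0, 4, 3, 0, 0, 4
Reverse-coded (on a 0–4 scale, reversed = 4 − raw):
  item 2: 4 − 4 = 0
  item 3: 4 − 3 = 1
  item 4: 4 − 0 = 4
Scored: 0, 0, 1, 4, 0, 4
Total = 9

9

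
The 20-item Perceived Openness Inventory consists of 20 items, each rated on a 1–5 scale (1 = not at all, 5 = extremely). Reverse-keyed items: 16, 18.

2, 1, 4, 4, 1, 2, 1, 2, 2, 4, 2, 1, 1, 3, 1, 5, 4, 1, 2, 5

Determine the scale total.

48

Raw sum = 48. Reverse-keyed items: 16, 18; their raw sum = 6.
Each reversal replaces raw with 6 − raw, changing the total by 6 − 2·raw per item.
Total = 48 + 2·6 − 2·6 = 48 + 12 − 12 = 48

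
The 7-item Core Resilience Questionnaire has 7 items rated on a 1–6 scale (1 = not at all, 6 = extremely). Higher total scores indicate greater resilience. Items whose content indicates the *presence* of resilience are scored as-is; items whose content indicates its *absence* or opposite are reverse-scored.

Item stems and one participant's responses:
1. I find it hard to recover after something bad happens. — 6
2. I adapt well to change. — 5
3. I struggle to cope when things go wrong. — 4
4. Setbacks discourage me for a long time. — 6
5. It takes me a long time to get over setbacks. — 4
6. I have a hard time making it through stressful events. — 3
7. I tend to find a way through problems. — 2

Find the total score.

Items 1, 3, 4, 5, 6 describe the absence/opposite of resilience → reverse-score.
reversed = (1+6) − raw = 7 − raw.
  item 1: 7 − 6 = 1
  item 2: 5
  item 3: 7 − 4 = 3
  item 4: 7 − 6 = 1
  item 5: 7 − 4 = 3
  item 6: 7 − 3 = 4
  item 7: 2
Total = 1 + 5 + 3 + 1 + 3 + 4 + 2 = 19

19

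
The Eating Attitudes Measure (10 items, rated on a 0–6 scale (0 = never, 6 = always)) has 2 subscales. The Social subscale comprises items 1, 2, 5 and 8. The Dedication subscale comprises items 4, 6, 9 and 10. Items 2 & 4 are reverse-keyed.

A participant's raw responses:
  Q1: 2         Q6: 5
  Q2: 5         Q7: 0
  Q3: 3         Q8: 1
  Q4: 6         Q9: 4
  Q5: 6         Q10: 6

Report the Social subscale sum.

Social items: 1, 2, 5, 8.
Of these, item 2 is reverse-keyed; reversed = (0+6) − raw = 6 − raw.
  item 1: 2
  item 2: 6 − 5 = 1
  item 5: 6
  item 8: 1
Sum = 2 + 1 + 6 + 1 = 10

10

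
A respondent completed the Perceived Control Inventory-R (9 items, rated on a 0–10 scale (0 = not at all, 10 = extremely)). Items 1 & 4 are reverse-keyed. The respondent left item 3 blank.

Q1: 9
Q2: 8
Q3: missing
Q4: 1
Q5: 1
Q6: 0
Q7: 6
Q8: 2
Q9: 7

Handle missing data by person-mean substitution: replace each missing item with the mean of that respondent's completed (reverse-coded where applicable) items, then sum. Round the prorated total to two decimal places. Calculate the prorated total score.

Reverse-coded (reverse-coded value = 10 − response):
  item 1: 10 − 9 = 1
  item 4: 10 − 1 = 9
Completed scored items (8 of 9): 1, 8, 9, 1, 0, 6, 2, 7; sum = 34.
Person mean = 34 / 8 ≈ 4.2500
Prorated total = (34 / 8) × 9 = 38.25 (to 2 dp)

38.25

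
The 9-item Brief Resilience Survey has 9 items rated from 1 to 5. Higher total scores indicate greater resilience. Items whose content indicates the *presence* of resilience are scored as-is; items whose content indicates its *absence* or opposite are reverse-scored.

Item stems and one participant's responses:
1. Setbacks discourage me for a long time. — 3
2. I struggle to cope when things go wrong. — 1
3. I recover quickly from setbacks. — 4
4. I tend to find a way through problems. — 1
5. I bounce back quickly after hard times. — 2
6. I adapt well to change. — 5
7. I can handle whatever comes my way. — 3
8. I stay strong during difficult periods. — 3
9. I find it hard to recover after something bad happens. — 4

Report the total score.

28

Items 1, 2, 9 describe the absence/opposite of resilience → reverse-score.
reverse-coded value = 6 − response.
  item 1: 6 − 3 = 3
  item 2: 6 − 1 = 5
  item 3: 4
  item 4: 1
  item 5: 2
  item 6: 5
  item 7: 3
  item 8: 3
  item 9: 6 − 4 = 2
Total = 3 + 5 + 4 + 1 + 2 + 5 + 3 + 3 + 2 = 28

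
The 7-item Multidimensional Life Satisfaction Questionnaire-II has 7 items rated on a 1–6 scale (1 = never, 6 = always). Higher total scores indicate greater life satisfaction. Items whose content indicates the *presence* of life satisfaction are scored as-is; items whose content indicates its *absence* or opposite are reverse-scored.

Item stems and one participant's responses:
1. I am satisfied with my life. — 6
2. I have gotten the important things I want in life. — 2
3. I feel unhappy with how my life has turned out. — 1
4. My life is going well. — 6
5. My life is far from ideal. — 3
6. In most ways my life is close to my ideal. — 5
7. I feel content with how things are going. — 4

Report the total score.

33

Items 3, 5 describe the absence/opposite of life satisfaction → reverse-score.
on a 1–6 scale, reversed = 7 − raw.
  item 1: 6
  item 2: 2
  item 3: 7 − 1 = 6
  item 4: 6
  item 5: 7 − 3 = 4
  item 6: 5
  item 7: 4
Total = 6 + 2 + 6 + 6 + 4 + 5 + 4 = 33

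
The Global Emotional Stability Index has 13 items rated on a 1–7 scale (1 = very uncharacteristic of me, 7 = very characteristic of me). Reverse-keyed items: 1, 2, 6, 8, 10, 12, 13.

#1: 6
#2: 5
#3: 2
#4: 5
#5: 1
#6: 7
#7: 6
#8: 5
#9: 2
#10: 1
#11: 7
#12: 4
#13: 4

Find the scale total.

Apply reverse scoring (reverse-coded value = 8 − response):
  item 1: 8 − 6 = 2
  item 2: 8 − 5 = 3
  item 6: 8 − 7 = 1
  item 8: 8 − 5 = 3
  item 10: 8 − 1 = 7
  item 12: 8 − 4 = 4
  item 13: 8 − 4 = 4
Scored items: 2, 3, 2, 5, 1, 1, 6, 3, 2, 7, 7, 4, 4
Total = 2 + 3 + 2 + 5 + 1 + 1 + 6 + 3 + 2 + 7 + 7 + 4 + 4 = 47

47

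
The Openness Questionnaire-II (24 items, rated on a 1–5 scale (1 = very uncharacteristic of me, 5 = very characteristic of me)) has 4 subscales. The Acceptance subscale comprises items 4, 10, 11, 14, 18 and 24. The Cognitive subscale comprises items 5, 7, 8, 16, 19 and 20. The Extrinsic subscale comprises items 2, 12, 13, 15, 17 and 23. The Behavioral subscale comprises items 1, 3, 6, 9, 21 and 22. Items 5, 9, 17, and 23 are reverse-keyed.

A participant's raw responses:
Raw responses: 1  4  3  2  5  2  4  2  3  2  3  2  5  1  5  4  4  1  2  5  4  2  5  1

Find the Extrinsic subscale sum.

Extrinsic items: 2, 12, 13, 15, 17, 23.
Of these, items 17 & 23 are reverse-keyed; reversed = (1+5) − raw = 6 − raw.
  item 2: 4
  item 12: 2
  item 13: 5
  item 15: 5
  item 17: 6 − 4 = 2
  item 23: 6 − 5 = 1
Sum = 4 + 2 + 5 + 5 + 2 + 1 = 19

19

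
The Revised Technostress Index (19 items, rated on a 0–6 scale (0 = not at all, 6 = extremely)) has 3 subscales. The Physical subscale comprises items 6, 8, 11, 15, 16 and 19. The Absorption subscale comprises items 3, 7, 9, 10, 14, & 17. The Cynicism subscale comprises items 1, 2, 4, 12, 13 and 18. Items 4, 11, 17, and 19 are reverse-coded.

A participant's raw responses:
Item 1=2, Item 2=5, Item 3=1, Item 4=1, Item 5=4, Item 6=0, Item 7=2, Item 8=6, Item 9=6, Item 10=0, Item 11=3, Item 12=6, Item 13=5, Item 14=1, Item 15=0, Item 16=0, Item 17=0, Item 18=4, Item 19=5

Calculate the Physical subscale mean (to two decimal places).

Physical items: 6, 8, 11, 15, 16, 19.
Of these, items 11 & 19 are reverse-coded; reverse-coded value = 6 − response.
  item 6: 0
  item 8: 6
  item 11: 6 − 3 = 3
  item 15: 0
  item 16: 0
  item 19: 6 − 5 = 1
Sum = 0 + 6 + 3 + 0 + 0 + 1 = 10
Mean = 10 / 6 = 1.67

1.67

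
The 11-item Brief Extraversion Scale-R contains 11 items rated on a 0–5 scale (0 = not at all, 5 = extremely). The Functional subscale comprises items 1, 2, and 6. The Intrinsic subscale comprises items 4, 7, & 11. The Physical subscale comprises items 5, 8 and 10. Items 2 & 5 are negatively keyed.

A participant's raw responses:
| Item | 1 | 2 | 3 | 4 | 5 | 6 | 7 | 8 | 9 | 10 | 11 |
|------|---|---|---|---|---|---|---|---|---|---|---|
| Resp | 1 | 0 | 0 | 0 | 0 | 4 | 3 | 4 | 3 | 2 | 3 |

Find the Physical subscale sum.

Physical items: 5, 8, 10.
Of these, item 5 is negatively keyed; reversed = (0+5) − raw = 5 − raw.
  item 5: 5 − 0 = 5
  item 8: 4
  item 10: 2
Sum = 5 + 4 + 2 = 11

11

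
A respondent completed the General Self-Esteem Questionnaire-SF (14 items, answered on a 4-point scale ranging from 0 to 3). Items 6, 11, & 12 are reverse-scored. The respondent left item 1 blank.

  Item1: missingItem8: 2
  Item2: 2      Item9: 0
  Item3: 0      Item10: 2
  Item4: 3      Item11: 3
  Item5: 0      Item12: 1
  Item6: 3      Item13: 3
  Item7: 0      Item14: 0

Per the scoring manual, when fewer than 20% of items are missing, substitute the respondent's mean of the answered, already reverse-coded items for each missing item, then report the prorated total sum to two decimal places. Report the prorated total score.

15.08

Reverse-coded (reverse-coded value = 3 − response):
  item 6: 3 − 3 = 0
  item 11: 3 − 3 = 0
  item 12: 3 − 1 = 2
Completed scored items (13 of 14): 2, 0, 3, 0, 0, 0, 2, 0, 2, 0, 2, 3, 0; sum = 14.
Person mean = 14 / 13 ≈ 1.0769
Prorated total = (14 / 13) × 14 = 15.08 (to 2 dp)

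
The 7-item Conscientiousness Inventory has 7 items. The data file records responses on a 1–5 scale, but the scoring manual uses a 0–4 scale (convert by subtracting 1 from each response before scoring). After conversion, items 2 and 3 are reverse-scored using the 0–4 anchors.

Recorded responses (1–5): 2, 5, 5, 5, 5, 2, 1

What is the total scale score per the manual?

Convert to 0–4: 1, 4, 4, 4, 4, 1, 0
Reverse-coded (on a 0–4 scale, reversed = 4 − raw):
  item 2: 4 − 4 = 0
  item 3: 4 − 4 = 0
Scored: 1, 0, 0, 4, 4, 1, 0
Total = 10

10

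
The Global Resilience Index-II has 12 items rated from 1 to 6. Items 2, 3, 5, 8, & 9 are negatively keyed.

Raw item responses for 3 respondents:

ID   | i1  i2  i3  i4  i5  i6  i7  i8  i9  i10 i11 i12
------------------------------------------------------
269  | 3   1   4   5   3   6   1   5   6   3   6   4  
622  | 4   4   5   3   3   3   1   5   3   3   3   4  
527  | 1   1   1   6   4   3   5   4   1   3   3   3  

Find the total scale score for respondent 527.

48

Respondent 527 raw: 1, 1, 1, 6, 4, 3, 5, 4, 1, 3, 3, 3.
Reverse-coded (reverse-coded value = 7 − response):
  item 1: 1
  item 2: 7 − 1 = 6
  item 3: 7 − 1 = 6
  item 4: 6
  item 5: 7 − 4 = 3
  item 6: 3
  item 7: 5
  item 8: 7 − 4 = 3
  item 9: 7 − 1 = 6
  item 10: 3
  item 11: 3
  item 12: 3
Sum = 1 + 6 + 6 + 6 + 3 + 3 + 5 + 3 + 6 + 3 + 3 + 3 = 48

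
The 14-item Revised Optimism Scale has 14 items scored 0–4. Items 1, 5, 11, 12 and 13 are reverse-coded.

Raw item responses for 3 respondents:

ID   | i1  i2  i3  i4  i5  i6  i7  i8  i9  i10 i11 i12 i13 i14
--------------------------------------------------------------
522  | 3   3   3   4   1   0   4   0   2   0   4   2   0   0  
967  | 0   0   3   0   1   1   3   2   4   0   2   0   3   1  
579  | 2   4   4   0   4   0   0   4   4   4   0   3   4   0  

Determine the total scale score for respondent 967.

Respondent 967 raw: 0, 0, 3, 0, 1, 1, 3, 2, 4, 0, 2, 0, 3, 1.
Reverse-coded (reversed = (0+4) − raw = 4 − raw):
  item 1: 4 − 0 = 4
  item 2: 0
  item 3: 3
  item 4: 0
  item 5: 4 − 1 = 3
  item 6: 1
  item 7: 3
  item 8: 2
  item 9: 4
  item 10: 0
  item 11: 4 − 2 = 2
  item 12: 4 − 0 = 4
  item 13: 4 − 3 = 1
  item 14: 1
Sum = 4 + 0 + 3 + 0 + 3 + 1 + 3 + 2 + 4 + 0 + 2 + 4 + 1 + 1 = 28

28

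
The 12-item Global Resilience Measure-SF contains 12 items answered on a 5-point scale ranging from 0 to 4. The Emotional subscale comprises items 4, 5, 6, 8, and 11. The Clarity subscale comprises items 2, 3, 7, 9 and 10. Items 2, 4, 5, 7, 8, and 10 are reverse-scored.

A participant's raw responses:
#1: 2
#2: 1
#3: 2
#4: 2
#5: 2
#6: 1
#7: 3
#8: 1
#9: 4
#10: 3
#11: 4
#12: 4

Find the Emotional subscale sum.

12

Emotional items: 4, 5, 6, 8, 11.
Of these, items 4, 5 and 8 are reverse-scored; reversed = (0+4) − raw = 4 − raw.
  item 4: 4 − 2 = 2
  item 5: 4 − 2 = 2
  item 6: 1
  item 8: 4 − 1 = 3
  item 11: 4
Sum = 2 + 2 + 1 + 3 + 4 = 12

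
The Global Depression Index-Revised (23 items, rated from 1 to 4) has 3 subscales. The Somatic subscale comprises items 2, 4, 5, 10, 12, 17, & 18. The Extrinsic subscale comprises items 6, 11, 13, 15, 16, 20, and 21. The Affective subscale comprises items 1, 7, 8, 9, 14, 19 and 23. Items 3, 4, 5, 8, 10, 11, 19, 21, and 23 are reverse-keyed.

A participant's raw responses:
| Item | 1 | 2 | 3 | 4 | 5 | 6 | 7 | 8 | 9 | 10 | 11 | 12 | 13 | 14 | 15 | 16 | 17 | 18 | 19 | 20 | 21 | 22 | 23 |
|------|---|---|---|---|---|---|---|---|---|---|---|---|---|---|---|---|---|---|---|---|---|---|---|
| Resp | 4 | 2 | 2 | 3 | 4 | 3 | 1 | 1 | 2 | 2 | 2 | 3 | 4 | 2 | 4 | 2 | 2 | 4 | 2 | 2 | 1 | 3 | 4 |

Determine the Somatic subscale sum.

Somatic items: 2, 4, 5, 10, 12, 17, 18.
Of these, items 4, 5 and 10 are reverse-keyed; on a 1–4 scale, reversed = 5 − raw.
  item 2: 2
  item 4: 5 − 3 = 2
  item 5: 5 − 4 = 1
  item 10: 5 − 2 = 3
  item 12: 3
  item 17: 2
  item 18: 4
Sum = 2 + 2 + 1 + 3 + 3 + 2 + 4 = 17

17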